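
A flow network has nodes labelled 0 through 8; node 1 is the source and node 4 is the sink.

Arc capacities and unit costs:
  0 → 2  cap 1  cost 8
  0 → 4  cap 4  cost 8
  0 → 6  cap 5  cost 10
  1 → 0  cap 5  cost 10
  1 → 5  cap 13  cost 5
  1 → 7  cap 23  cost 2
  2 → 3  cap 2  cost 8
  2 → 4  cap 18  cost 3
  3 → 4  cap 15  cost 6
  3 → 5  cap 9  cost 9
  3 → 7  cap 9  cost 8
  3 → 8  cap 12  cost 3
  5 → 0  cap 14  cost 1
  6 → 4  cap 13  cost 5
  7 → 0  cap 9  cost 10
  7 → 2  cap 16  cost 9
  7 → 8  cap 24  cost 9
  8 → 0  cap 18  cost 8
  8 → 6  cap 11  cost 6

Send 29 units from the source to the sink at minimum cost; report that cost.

shortest-cost path #1: 1→5→0→4 push 4 @ unit cost 14 (adds 56)
shortest-cost path #2: 1→7→2→4 push 16 @ unit cost 14 (adds 224)
shortest-cost path #3: 1→5→0→2→4 push 1 @ unit cost 17 (adds 17)
shortest-cost path #4: 1→5→0→6→4 push 5 @ unit cost 21 (adds 105)
shortest-cost path #5: 1→7→8→6→4 push 3 @ unit cost 22 (adds 66)
total cost = 468

Minimum cost for 29 units: 468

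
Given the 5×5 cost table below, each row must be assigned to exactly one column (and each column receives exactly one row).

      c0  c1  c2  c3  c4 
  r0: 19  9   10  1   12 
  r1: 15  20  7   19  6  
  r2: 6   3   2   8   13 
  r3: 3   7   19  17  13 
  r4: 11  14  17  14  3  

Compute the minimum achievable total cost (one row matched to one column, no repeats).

Minimum assignment cost: 17

optimal assignment: row0→col3 (cost 1), row1→col2 (cost 7), row2→col1 (cost 3), row3→col0 (cost 3), row4→col4 (cost 3)
total = 1 + 7 + 3 + 3 + 3 = 17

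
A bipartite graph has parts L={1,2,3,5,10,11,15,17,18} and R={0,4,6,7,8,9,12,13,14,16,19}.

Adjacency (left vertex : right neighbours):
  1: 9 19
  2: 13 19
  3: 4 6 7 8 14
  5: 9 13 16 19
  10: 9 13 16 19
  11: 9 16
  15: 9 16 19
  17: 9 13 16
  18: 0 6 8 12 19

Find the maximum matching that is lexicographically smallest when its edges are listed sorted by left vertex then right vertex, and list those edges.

Lex-smallest maximum matching: {(1,9), (2,13), (3,4), (5,16), (10,19), (18,0)}

|M| = 6 (so the lex-smallest maximum matching has 6 edges)
process left vertices in ascending order; for each, take the smallest-labelled available neighbour that still permits 6 edges overall, or leave it unmatched if none does
lex-smallest matching: {1-9, 2-13, 3-4, 5-16, 10-19, 18-0}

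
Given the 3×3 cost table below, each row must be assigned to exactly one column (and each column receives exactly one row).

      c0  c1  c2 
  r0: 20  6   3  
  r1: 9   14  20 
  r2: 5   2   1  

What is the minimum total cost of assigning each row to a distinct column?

Minimum assignment cost: 14

optimal assignment: row0→col2 (cost 3), row1→col0 (cost 9), row2→col1 (cost 2)
total = 3 + 9 + 2 = 14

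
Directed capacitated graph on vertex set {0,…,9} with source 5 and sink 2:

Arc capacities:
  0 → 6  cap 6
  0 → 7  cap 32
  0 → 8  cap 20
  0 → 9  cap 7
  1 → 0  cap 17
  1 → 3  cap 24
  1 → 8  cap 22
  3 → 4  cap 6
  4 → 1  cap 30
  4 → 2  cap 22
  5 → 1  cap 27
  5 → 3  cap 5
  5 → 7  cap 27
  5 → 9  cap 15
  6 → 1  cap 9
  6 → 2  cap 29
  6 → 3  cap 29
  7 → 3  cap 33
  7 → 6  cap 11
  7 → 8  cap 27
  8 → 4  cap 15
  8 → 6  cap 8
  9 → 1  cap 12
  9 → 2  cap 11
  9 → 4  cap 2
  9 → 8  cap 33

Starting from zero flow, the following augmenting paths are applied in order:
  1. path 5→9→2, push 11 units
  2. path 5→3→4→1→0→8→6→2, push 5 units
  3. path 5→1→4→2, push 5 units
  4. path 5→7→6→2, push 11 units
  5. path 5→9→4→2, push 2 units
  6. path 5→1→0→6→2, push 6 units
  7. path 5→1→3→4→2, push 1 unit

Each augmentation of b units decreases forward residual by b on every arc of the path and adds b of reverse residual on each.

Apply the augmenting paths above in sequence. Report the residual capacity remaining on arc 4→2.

Residual capacity of (4,2): 14

after path 1 (5→9→2, push 11): res(4,2)=22
after path 2 (5→3→4→1→0→8→6→2, push 5): res(4,2)=22
after path 3 (5→1→4→2, push 5): res(4,2)=17
after path 4 (5→7→6→2, push 11): res(4,2)=17
after path 5 (5→9→4→2, push 2): res(4,2)=15
after path 6 (5→1→0→6→2, push 6): res(4,2)=15
after path 7 (5→1→3→4→2, push 1): res(4,2)=14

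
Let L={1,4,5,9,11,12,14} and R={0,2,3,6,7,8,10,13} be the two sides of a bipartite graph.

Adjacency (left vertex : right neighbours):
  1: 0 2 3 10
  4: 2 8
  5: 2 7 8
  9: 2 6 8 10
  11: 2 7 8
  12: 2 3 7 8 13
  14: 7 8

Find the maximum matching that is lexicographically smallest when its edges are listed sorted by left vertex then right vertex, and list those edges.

Lex-smallest maximum matching: {(1,0), (4,2), (5,7), (9,6), (11,8), (12,3)}

|M| = 6 (so the lex-smallest maximum matching has 6 edges)
process left vertices in ascending order; for each, take the smallest-labelled available neighbour that still permits 6 edges overall, or leave it unmatched if none does
lex-smallest matching: {1-0, 4-2, 5-7, 9-6, 11-8, 12-3}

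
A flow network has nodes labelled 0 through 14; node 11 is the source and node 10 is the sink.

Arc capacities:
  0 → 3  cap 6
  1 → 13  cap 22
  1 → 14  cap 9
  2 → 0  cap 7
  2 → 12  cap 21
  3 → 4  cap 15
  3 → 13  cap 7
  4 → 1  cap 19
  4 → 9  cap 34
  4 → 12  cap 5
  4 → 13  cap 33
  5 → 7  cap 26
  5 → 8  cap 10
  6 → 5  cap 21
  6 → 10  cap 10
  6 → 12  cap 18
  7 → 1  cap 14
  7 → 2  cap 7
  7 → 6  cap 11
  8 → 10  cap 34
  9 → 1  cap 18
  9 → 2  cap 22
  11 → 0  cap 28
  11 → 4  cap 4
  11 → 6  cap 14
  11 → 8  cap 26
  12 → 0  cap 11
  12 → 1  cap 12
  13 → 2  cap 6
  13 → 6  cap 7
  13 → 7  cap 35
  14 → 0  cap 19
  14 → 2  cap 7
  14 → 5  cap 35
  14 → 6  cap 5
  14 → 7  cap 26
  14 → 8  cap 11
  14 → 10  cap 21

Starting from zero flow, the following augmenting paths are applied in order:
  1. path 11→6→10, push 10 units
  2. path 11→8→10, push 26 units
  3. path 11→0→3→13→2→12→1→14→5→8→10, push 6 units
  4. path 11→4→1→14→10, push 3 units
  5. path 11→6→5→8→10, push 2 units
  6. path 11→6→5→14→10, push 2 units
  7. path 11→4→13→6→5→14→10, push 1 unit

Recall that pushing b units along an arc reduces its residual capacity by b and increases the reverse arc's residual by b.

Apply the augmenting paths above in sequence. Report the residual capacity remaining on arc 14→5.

after path 1 (11→6→10, push 10): res(14,5)=35
after path 2 (11→8→10, push 26): res(14,5)=35
after path 3 (11→0→3→13→2→12→1→14→5→8→10, push 6): res(14,5)=29
after path 4 (11→4→1→14→10, push 3): res(14,5)=29
after path 5 (11→6→5→8→10, push 2): res(14,5)=29
after path 6 (11→6→5→14→10, push 2): res(14,5)=31
after path 7 (11→4→13→6→5→14→10, push 1): res(14,5)=32

Residual capacity of (14,5): 32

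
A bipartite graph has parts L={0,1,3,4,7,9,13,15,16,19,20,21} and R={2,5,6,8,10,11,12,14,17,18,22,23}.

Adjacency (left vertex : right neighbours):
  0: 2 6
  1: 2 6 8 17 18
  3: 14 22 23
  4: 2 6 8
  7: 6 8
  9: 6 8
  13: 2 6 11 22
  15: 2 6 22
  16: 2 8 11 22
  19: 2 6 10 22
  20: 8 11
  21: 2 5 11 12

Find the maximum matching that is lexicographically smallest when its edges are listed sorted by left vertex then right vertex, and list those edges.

|M| = 9 (so the lex-smallest maximum matching has 9 edges)
process left vertices in ascending order; for each, take the smallest-labelled available neighbour that still permits 9 edges overall, or leave it unmatched if none does
lex-smallest matching: {0-2, 1-17, 3-14, 4-6, 7-8, 13-11, 15-22, 19-10, 21-5}

Lex-smallest maximum matching: {(0,2), (1,17), (3,14), (4,6), (7,8), (13,11), (15,22), (19,10), (21,5)}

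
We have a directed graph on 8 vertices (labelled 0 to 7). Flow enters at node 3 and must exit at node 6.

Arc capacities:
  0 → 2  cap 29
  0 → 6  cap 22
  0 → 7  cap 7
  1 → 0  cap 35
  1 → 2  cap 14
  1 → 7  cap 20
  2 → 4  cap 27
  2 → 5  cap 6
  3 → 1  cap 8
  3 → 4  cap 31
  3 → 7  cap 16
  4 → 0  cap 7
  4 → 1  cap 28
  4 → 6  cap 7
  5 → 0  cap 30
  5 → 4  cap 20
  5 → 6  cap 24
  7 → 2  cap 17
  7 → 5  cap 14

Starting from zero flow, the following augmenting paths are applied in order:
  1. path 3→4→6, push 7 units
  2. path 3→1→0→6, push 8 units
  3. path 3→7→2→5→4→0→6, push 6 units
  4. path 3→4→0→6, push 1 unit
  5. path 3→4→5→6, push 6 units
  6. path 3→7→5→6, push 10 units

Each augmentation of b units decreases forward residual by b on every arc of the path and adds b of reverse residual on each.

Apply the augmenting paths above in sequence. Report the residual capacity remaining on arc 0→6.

after path 1 (3→4→6, push 7): res(0,6)=22
after path 2 (3→1→0→6, push 8): res(0,6)=14
after path 3 (3→7→2→5→4→0→6, push 6): res(0,6)=8
after path 4 (3→4→0→6, push 1): res(0,6)=7
after path 5 (3→4→5→6, push 6): res(0,6)=7
after path 6 (3→7→5→6, push 10): res(0,6)=7

Residual capacity of (0,6): 7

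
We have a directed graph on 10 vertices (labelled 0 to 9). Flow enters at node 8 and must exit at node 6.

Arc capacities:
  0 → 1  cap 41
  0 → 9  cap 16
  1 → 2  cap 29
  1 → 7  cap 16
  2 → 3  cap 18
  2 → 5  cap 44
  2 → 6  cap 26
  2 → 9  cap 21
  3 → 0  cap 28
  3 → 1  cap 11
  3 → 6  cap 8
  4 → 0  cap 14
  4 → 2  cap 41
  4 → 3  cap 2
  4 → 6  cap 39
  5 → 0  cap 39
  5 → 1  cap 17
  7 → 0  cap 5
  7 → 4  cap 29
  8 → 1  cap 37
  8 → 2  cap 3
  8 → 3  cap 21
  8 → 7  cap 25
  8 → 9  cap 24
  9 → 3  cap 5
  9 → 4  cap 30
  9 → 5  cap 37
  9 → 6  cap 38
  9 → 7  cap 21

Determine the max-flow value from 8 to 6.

augment #1: 8→2→6 bottleneck 3, total now 3
augment #2: 8→3→6 bottleneck 8, total now 11
augment #3: 8→9→6 bottleneck 24, total now 35
augment #4: 8→1→2→6 bottleneck 23, total now 58
augment #5: 8→7→4→6 bottleneck 25, total now 83
augment #6: 8→1→2→9→6 bottleneck 6, total now 89
augment #7: 8→1→7→4→6 bottleneck 4, total now 93
augment #8: 8→3→0→9→6 bottleneck 8, total now 101
augment #9: 8→3→0→9→4→6 bottleneck 5, total now 106
augment #10: 8→1→7→0→9→4→6 bottleneck 3, total now 109

Maximum flow value: 109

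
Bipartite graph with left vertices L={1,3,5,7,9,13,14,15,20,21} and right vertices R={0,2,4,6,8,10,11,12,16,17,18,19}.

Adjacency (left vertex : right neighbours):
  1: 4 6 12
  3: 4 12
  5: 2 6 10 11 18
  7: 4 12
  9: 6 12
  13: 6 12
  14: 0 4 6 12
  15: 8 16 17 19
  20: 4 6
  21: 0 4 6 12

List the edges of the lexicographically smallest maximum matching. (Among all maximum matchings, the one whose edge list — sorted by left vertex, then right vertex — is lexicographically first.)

Lex-smallest maximum matching: {(1,4), (3,12), (5,2), (9,6), (14,0), (15,8)}

|M| = 6 (so the lex-smallest maximum matching has 6 edges)
process left vertices in ascending order; for each, take the smallest-labelled available neighbour that still permits 6 edges overall, or leave it unmatched if none does
lex-smallest matching: {1-4, 3-12, 5-2, 9-6, 14-0, 15-8}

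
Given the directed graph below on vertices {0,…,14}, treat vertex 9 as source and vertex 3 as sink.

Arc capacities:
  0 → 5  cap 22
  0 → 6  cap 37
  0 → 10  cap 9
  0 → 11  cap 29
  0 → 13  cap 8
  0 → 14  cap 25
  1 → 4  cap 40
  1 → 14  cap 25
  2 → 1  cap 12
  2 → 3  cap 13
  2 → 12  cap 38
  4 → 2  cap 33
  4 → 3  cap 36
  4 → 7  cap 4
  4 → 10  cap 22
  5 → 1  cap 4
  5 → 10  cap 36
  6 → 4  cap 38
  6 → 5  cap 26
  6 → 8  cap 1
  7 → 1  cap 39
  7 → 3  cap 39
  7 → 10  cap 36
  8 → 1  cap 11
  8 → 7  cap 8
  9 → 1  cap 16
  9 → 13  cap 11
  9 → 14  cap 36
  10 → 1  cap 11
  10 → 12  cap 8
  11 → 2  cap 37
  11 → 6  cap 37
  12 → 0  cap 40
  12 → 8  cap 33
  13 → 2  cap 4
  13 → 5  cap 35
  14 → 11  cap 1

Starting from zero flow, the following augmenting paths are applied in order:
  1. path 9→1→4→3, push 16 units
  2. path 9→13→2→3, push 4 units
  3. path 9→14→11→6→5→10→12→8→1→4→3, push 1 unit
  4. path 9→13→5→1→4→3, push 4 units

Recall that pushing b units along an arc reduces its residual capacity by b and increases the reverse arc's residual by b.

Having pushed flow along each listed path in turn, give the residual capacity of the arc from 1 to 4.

after path 1 (9→1→4→3, push 16): res(1,4)=24
after path 2 (9→13→2→3, push 4): res(1,4)=24
after path 3 (9→14→11→6→5→10→12→8→1→4→3, push 1): res(1,4)=23
after path 4 (9→13→5→1→4→3, push 4): res(1,4)=19

Residual capacity of (1,4): 19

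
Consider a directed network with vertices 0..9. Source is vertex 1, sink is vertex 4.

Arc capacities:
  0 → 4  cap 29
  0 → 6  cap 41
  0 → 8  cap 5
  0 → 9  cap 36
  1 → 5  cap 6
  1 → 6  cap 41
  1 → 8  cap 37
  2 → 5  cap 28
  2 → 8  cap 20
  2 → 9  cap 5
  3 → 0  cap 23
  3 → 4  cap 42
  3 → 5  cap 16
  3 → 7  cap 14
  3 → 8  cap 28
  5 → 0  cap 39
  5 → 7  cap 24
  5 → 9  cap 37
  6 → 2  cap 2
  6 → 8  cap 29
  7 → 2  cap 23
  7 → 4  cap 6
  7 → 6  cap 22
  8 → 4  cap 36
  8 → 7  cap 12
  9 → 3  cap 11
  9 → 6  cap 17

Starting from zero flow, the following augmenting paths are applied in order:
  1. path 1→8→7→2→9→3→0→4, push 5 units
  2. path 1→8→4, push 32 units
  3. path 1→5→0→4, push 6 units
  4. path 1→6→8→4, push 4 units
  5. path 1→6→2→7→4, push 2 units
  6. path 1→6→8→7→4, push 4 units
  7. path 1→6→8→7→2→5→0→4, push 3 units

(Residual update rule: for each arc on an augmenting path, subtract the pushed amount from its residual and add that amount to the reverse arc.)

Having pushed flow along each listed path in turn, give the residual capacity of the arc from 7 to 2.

Residual capacity of (7,2): 17

after path 1 (1→8→7→2→9→3→0→4, push 5): res(7,2)=18
after path 2 (1→8→4, push 32): res(7,2)=18
after path 3 (1→5→0→4, push 6): res(7,2)=18
after path 4 (1→6→8→4, push 4): res(7,2)=18
after path 5 (1→6→2→7→4, push 2): res(7,2)=20
after path 6 (1→6→8→7→4, push 4): res(7,2)=20
after path 7 (1→6→8→7→2→5→0→4, push 3): res(7,2)=17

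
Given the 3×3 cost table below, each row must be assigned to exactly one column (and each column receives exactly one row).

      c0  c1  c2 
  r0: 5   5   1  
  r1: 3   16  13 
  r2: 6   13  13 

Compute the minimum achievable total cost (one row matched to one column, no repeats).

optimal assignment: row0→col2 (cost 1), row1→col0 (cost 3), row2→col1 (cost 13)
total = 1 + 3 + 13 = 17

Minimum assignment cost: 17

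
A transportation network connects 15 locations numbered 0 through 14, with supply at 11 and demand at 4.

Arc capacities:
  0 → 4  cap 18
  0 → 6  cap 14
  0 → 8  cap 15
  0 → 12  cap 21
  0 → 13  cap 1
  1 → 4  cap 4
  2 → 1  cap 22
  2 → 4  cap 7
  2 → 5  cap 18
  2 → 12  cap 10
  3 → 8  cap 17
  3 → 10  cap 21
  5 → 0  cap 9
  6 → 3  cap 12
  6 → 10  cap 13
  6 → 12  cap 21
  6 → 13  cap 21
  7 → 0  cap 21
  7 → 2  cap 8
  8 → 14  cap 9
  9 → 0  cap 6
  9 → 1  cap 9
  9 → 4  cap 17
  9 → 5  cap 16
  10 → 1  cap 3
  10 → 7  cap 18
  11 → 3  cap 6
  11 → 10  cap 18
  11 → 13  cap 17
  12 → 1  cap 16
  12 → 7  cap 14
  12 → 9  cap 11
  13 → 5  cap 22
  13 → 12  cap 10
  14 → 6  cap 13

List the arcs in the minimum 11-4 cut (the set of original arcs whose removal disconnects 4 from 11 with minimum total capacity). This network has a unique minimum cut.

Min-cut arcs: {(0,4), (1,4), (2,4), (12,9)} (total capacity 40)

augment #1: 11→10→1→4 push 3
augment #2: 11→10→7→0→4 push 15
augment #3: 11→13→5→0→4 push 3
augment #4: 11→13→12→1→4 push 1
augment #5: 11→13→12→9→4 push 9
augment #6: 11→3→10→7→2→4 push 3
augment #7: 11→13→5→0→7→2→4 push 4
augment #8: 11→3→8→14→6→12→9→4 push 2
max flow = 40; residual-reachable set from 11 gives S-side
cut edges (S→T): {(0,4), (1,4), (2,4), (12,9)} total cap 40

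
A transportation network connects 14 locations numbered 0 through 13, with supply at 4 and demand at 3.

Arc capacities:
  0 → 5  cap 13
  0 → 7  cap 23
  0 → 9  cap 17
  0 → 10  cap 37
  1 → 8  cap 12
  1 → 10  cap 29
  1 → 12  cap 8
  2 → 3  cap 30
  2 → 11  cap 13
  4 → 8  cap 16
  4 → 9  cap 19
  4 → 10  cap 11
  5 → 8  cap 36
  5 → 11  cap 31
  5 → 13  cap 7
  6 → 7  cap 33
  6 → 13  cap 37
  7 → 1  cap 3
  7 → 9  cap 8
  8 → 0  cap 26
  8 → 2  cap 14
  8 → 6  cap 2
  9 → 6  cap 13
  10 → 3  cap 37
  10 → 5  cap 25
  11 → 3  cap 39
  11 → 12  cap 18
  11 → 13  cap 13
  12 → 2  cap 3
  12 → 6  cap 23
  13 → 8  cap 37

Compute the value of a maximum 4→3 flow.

Maximum flow value: 40

augment #1: 4→10→3 bottleneck 11, total now 11
augment #2: 4→8→2→3 bottleneck 14, total now 25
augment #3: 4→8→0→10→3 bottleneck 2, total now 27
augment #4: 4→9→6→7→1→10→3 bottleneck 3, total now 30
augment #5: 4→9→6→13→8→0→10→3 bottleneck 10, total now 40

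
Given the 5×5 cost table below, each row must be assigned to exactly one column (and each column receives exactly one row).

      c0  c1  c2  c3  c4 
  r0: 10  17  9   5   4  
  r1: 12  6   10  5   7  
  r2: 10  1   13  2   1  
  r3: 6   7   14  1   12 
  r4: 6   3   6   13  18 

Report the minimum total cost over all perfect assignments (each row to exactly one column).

one of 2 optimal assignments: row0→col4 (cost 4), row1→col2 (cost 10), row2→col1 (cost 1), row3→col3 (cost 1), row4→col0 (cost 6)
total = 4 + 10 + 1 + 1 + 6 = 22

Minimum assignment cost: 22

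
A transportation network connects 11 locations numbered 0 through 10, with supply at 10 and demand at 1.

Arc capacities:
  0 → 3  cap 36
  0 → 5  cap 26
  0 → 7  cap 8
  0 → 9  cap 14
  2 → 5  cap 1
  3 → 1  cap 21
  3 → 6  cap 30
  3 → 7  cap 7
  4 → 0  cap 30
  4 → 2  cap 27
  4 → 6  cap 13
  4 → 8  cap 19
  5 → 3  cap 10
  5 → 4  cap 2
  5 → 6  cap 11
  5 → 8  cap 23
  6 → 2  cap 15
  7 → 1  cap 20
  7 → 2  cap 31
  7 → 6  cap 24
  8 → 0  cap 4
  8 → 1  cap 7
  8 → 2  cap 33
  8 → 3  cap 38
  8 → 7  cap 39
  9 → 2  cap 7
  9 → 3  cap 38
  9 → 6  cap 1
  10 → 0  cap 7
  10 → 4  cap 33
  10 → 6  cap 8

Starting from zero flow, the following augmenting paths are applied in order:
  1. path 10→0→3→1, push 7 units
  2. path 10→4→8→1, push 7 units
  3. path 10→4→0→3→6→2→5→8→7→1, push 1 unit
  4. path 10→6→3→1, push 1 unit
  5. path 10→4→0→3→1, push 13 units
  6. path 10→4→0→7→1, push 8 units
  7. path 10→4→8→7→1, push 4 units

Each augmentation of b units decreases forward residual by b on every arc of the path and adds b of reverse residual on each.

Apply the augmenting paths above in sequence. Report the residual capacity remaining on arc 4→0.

after path 1 (10→0→3→1, push 7): res(4,0)=30
after path 2 (10→4→8→1, push 7): res(4,0)=30
after path 3 (10→4→0→3→6→2→5→8→7→1, push 1): res(4,0)=29
after path 4 (10→6→3→1, push 1): res(4,0)=29
after path 5 (10→4→0→3→1, push 13): res(4,0)=16
after path 6 (10→4→0→7→1, push 8): res(4,0)=8
after path 7 (10→4→8→7→1, push 4): res(4,0)=8

Residual capacity of (4,0): 8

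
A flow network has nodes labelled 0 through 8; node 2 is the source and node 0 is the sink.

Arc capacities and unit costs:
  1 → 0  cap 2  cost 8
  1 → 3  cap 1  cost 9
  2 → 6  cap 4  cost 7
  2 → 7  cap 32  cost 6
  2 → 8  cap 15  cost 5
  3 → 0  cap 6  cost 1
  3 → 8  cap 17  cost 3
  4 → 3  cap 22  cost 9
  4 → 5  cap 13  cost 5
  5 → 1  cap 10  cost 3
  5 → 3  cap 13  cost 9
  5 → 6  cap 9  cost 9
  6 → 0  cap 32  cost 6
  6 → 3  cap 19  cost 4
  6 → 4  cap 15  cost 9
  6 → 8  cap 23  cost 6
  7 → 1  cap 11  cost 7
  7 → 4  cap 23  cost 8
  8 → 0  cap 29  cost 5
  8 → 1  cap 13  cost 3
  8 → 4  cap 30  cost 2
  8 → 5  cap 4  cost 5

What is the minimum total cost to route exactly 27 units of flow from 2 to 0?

Minimum cost for 27 units: 387

shortest-cost path #1: 2→8→0 push 15 @ unit cost 10 (adds 150)
shortest-cost path #2: 2→6→3→0 push 4 @ unit cost 12 (adds 48)
shortest-cost path #3: 2→7→1→0 push 2 @ unit cost 21 (adds 42)
shortest-cost path #4: 2→7→1→3→0 push 1 @ unit cost 23 (adds 23)
shortest-cost path #5: 2→7→4→3→0 push 1 @ unit cost 24 (adds 24)
shortest-cost path #6: 2→7→4→3→6→0 push 4 @ unit cost 25 (adds 100)
total cost = 387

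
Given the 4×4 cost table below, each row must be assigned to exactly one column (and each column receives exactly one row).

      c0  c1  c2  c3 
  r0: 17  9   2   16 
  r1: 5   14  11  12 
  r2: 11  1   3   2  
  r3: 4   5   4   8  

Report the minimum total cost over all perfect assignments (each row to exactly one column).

Minimum assignment cost: 14

optimal assignment: row0→col2 (cost 2), row1→col0 (cost 5), row2→col3 (cost 2), row3→col1 (cost 5)
total = 2 + 5 + 2 + 5 = 14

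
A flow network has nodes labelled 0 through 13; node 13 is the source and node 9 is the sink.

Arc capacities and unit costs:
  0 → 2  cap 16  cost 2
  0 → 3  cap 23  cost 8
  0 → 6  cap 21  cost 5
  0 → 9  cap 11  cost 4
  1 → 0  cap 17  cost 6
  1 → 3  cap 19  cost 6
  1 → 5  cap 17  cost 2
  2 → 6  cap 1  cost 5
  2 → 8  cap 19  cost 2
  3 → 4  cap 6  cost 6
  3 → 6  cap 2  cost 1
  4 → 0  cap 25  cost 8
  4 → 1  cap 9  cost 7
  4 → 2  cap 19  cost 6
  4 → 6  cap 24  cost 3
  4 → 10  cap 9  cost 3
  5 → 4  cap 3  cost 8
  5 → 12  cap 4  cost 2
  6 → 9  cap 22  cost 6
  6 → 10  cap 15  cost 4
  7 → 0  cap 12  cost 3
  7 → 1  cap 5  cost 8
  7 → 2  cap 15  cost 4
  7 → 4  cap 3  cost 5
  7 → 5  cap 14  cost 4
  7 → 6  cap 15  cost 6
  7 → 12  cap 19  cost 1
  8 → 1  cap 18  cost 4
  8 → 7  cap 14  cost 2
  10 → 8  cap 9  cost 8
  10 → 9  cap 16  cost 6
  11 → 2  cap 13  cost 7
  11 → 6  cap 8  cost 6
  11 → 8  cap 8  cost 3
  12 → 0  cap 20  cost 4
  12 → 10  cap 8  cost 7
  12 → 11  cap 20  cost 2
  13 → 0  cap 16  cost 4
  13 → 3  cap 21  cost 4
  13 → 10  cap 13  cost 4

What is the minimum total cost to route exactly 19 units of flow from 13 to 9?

shortest-cost path #1: 13→0→9 push 11 @ unit cost 8 (adds 88)
shortest-cost path #2: 13→10→9 push 8 @ unit cost 10 (adds 80)
total cost = 168

Minimum cost for 19 units: 168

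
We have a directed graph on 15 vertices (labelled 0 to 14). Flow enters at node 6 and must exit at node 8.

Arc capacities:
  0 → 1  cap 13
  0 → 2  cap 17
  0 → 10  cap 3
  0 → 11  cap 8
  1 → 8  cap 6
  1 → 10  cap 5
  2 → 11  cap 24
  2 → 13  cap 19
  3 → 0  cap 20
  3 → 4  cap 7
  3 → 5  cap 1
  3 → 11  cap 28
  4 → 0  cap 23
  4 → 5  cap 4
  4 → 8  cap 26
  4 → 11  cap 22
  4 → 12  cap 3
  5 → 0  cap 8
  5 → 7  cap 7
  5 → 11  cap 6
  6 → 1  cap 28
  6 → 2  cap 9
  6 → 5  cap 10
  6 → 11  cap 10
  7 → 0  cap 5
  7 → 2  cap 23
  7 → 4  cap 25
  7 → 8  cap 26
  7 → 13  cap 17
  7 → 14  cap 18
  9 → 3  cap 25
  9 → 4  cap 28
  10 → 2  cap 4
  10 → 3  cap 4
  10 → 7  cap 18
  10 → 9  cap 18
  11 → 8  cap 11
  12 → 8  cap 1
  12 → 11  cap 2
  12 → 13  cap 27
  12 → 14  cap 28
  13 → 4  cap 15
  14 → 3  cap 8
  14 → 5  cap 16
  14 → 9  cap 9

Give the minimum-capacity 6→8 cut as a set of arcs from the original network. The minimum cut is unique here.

Min-cut arcs: {(1,8), (1,10), (6,2), (6,5), (6,11)} (total capacity 40)

augment #1: 6→1→8 push 6
augment #2: 6→11→8 push 10
augment #3: 6→2→11→8 push 1
augment #4: 6→5→7→8 push 7
augment #5: 6→1→10→7→8 push 5
augment #6: 6→2→13→4→8 push 8
augment #7: 6→5→0→10→7→8 push 3
max flow = 40; residual-reachable set from 6 gives S-side
cut edges (S→T): {(1,8), (1,10), (6,2), (6,5), (6,11)} total cap 40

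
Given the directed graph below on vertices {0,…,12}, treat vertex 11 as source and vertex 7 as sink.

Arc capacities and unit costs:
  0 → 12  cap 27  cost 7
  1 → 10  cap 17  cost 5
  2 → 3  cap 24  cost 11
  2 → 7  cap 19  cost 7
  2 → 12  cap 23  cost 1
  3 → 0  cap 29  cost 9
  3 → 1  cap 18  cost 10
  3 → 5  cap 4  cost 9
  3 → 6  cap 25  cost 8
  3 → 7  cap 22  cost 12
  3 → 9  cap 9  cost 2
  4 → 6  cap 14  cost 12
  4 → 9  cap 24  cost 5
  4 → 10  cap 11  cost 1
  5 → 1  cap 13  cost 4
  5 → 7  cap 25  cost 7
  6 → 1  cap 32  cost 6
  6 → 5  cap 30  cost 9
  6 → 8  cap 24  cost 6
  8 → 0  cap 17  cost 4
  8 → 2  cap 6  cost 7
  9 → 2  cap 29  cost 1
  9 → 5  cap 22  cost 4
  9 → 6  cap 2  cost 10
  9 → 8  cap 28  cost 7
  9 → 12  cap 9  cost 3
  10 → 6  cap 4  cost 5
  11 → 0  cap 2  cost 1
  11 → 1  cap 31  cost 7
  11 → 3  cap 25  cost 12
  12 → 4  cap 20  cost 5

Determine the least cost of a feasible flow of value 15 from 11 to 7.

Minimum cost for 15 units: 342

shortest-cost path #1: 11→3→9→2→7 push 9 @ unit cost 22 (adds 198)
shortest-cost path #2: 11→3→7 push 6 @ unit cost 24 (adds 144)
total cost = 342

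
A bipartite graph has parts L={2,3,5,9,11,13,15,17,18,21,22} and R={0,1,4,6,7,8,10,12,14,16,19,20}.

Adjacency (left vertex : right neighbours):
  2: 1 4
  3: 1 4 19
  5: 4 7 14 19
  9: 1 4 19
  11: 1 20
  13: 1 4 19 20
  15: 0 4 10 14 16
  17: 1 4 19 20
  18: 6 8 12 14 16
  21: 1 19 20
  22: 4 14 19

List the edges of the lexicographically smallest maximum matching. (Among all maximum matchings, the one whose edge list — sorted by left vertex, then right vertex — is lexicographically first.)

|M| = 8 (so the lex-smallest maximum matching has 8 edges)
process left vertices in ascending order; for each, take the smallest-labelled available neighbour that still permits 8 edges overall, or leave it unmatched if none does
lex-smallest matching: {2-1, 3-4, 5-7, 9-19, 11-20, 15-0, 18-6, 22-14}

Lex-smallest maximum matching: {(2,1), (3,4), (5,7), (9,19), (11,20), (15,0), (18,6), (22,14)}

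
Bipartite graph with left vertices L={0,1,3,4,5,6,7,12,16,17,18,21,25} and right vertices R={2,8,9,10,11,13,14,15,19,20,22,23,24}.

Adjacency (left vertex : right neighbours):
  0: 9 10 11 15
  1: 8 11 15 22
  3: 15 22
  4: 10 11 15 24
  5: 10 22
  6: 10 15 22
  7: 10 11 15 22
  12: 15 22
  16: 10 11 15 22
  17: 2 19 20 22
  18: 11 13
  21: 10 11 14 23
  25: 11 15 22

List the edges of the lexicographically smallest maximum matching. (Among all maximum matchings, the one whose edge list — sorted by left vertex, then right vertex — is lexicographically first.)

|M| = 10 (so the lex-smallest maximum matching has 10 edges)
process left vertices in ascending order; for each, take the smallest-labelled available neighbour that still permits 10 edges overall, or leave it unmatched if none does
lex-smallest matching: {0-9, 1-8, 3-15, 4-24, 5-10, 6-22, 7-11, 17-2, 18-13, 21-14}

Lex-smallest maximum matching: {(0,9), (1,8), (3,15), (4,24), (5,10), (6,22), (7,11), (17,2), (18,13), (21,14)}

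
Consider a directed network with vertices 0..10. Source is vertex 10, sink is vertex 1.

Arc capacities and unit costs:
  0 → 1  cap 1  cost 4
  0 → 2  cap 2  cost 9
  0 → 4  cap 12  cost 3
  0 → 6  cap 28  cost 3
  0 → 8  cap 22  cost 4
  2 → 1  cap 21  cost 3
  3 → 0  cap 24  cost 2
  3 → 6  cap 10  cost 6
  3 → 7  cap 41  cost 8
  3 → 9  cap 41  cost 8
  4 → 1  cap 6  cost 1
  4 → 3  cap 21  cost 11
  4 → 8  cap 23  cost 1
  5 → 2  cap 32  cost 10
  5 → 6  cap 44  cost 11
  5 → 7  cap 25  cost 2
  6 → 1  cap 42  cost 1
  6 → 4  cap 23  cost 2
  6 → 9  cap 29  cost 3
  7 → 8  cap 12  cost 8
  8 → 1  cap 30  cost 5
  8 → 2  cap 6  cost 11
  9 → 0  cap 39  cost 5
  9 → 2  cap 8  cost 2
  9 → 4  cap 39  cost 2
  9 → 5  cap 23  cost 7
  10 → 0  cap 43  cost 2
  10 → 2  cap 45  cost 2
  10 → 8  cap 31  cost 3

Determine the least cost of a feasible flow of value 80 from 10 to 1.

shortest-cost path #1: 10→2→1 push 21 @ unit cost 5 (adds 105)
shortest-cost path #2: 10→0→1 push 1 @ unit cost 6 (adds 6)
shortest-cost path #3: 10→0→4→1 push 6 @ unit cost 6 (adds 36)
shortest-cost path #4: 10→0→6→1 push 28 @ unit cost 6 (adds 168)
shortest-cost path #5: 10→8→1 push 24 @ unit cost 8 (adds 192)
total cost = 507

Minimum cost for 80 units: 507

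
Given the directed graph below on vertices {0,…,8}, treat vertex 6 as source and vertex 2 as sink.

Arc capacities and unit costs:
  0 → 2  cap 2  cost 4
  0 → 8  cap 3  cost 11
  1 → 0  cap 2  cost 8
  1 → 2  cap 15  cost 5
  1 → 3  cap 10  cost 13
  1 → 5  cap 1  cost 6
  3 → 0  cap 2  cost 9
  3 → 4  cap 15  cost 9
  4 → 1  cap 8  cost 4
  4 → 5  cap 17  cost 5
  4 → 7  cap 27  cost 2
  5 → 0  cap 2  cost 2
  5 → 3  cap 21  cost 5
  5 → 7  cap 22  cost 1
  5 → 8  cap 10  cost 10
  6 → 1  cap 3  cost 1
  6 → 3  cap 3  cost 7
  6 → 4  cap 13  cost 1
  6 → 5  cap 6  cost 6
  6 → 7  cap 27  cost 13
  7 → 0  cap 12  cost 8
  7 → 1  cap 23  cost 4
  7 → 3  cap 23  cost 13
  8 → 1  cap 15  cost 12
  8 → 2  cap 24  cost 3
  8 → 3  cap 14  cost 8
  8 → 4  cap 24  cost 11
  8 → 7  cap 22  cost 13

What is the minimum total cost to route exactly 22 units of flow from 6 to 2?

shortest-cost path #1: 6→1→2 push 3 @ unit cost 6 (adds 18)
shortest-cost path #2: 6→4→1→2 push 8 @ unit cost 10 (adds 80)
shortest-cost path #3: 6→5→0→2 push 2 @ unit cost 12 (adds 24)
shortest-cost path #4: 6→4→7→1→2 push 4 @ unit cost 12 (adds 48)
shortest-cost path #5: 6→5→8→2 push 4 @ unit cost 19 (adds 76)
shortest-cost path #6: 6→4→5→8→2 push 1 @ unit cost 19 (adds 19)
total cost = 265

Minimum cost for 22 units: 265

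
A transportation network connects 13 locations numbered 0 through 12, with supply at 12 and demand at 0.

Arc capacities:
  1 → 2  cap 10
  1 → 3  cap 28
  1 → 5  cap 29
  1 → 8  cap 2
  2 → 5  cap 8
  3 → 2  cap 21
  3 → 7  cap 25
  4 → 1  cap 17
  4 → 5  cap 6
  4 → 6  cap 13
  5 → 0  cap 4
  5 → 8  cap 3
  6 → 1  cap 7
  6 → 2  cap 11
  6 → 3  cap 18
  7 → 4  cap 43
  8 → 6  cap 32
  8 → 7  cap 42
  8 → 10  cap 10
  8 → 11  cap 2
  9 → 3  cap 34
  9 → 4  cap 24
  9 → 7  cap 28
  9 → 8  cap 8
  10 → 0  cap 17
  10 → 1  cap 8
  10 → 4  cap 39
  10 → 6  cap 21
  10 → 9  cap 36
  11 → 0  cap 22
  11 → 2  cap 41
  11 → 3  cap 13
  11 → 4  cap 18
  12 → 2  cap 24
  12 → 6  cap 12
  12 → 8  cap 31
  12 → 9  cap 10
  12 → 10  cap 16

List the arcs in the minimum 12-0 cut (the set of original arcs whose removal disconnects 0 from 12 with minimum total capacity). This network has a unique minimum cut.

Min-cut arcs: {(5,0), (8,11), (10,0)} (total capacity 23)

augment #1: 12→10→0 push 16
augment #2: 12→2→5→0 push 4
augment #3: 12→8→10→0 push 1
augment #4: 12→8→11→0 push 2
max flow = 23; residual-reachable set from 12 gives S-side
cut edges (S→T): {(5,0), (8,11), (10,0)} total cap 23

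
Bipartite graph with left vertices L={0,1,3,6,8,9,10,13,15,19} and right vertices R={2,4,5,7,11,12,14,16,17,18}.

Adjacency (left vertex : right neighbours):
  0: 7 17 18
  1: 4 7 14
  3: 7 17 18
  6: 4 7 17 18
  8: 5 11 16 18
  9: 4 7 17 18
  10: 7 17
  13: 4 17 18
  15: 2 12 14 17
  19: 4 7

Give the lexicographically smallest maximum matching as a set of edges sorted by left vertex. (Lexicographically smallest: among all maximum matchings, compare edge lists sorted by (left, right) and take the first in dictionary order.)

|M| = 7 (so the lex-smallest maximum matching has 7 edges)
process left vertices in ascending order; for each, take the smallest-labelled available neighbour that still permits 7 edges overall, or leave it unmatched if none does
lex-smallest matching: {0-7, 1-14, 3-17, 6-4, 8-5, 9-18, 15-2}

Lex-smallest maximum matching: {(0,7), (1,14), (3,17), (6,4), (8,5), (9,18), (15,2)}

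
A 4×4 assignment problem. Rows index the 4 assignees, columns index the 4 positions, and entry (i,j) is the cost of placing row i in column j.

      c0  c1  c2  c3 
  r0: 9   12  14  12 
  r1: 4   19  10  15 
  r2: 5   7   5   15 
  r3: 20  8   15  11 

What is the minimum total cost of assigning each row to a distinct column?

Minimum assignment cost: 29

optimal assignment: row0→col3 (cost 12), row1→col0 (cost 4), row2→col2 (cost 5), row3→col1 (cost 8)
total = 12 + 4 + 5 + 8 = 29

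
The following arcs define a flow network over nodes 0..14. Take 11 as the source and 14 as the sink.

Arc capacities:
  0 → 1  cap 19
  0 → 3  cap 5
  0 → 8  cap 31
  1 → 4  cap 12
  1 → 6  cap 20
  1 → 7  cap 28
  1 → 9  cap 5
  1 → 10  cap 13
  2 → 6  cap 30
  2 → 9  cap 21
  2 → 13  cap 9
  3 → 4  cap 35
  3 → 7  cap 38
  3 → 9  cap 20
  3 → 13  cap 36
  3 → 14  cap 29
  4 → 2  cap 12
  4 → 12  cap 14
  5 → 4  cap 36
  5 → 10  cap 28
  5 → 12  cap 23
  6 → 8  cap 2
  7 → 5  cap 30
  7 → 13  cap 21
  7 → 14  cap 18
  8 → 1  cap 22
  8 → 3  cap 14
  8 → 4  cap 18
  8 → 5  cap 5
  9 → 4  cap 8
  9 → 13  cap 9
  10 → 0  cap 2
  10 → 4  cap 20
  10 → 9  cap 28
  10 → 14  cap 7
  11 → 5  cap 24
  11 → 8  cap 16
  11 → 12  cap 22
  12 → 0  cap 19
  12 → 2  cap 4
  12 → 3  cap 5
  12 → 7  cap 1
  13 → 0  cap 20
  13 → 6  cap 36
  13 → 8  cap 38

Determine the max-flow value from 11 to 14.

Maximum flow value: 49

augment #1: 11→5→10→14 bottleneck 7, total now 7
augment #2: 11→8→3→14 bottleneck 14, total now 21
augment #3: 11→12→3→14 bottleneck 5, total now 26
augment #4: 11→12→7→14 bottleneck 1, total now 27
augment #5: 11→8→1→7→14 bottleneck 2, total now 29
augment #6: 11→12→0→3→14 bottleneck 5, total now 34
augment #7: 11→12→0→1→7→14 bottleneck 11, total now 45
augment #8: 11→5→10→0→1→7→14 bottleneck 2, total now 47
augment #9: 11→5→12→0→1→7→14 bottleneck 2, total now 49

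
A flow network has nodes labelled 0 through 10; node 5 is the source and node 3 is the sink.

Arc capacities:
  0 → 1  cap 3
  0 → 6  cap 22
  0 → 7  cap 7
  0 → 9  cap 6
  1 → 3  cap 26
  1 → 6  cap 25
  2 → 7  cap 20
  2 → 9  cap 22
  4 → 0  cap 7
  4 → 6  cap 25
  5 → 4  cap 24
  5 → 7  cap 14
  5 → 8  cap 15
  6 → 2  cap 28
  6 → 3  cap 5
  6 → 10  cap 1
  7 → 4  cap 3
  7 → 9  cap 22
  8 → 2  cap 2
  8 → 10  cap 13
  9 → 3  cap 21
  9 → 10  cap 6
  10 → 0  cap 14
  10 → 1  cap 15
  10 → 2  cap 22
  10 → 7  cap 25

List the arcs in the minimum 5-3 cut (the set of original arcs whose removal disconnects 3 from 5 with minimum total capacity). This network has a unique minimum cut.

augment #1: 5→4→6→3 push 5
augment #2: 5→7→9→3 push 14
augment #3: 5→4→0→1→3 push 3
augment #4: 5→4→0→9→3 push 4
augment #5: 5→8→2→9→3 push 2
augment #6: 5→8→10→1→3 push 13
augment #7: 5→4→6→2→9→3 push 1
augment #8: 5→4→6→10→1→3 push 1
augment #9: 5→4→6→2→9→10→1→3 push 1
max flow = 44; residual-reachable set from 5 gives S-side
cut edges (S→T): {(0,1), (6,3), (9,3), (10,1)} total cap 44

Min-cut arcs: {(0,1), (6,3), (9,3), (10,1)} (total capacity 44)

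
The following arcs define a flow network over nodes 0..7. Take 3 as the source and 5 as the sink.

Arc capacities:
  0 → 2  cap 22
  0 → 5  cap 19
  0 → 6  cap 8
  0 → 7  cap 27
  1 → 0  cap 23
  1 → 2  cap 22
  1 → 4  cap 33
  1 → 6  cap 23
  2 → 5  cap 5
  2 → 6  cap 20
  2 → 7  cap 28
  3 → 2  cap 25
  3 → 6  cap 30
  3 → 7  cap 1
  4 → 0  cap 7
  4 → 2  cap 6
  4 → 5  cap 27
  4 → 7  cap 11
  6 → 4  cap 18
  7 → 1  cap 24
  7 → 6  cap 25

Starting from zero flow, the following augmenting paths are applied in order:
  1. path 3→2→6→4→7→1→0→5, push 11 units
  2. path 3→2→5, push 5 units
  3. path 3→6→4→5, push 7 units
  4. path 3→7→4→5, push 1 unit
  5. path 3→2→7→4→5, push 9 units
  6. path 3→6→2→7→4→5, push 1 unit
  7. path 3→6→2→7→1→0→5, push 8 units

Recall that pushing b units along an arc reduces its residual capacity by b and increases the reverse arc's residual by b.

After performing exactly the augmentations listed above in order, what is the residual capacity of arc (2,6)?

after path 1 (3→2→6→4→7→1→0→5, push 11): res(2,6)=9
after path 2 (3→2→5, push 5): res(2,6)=9
after path 3 (3→6→4→5, push 7): res(2,6)=9
after path 4 (3→7→4→5, push 1): res(2,6)=9
after path 5 (3→2→7→4→5, push 9): res(2,6)=9
after path 6 (3→6→2→7→4→5, push 1): res(2,6)=10
after path 7 (3→6→2→7→1→0→5, push 8): res(2,6)=18

Residual capacity of (2,6): 18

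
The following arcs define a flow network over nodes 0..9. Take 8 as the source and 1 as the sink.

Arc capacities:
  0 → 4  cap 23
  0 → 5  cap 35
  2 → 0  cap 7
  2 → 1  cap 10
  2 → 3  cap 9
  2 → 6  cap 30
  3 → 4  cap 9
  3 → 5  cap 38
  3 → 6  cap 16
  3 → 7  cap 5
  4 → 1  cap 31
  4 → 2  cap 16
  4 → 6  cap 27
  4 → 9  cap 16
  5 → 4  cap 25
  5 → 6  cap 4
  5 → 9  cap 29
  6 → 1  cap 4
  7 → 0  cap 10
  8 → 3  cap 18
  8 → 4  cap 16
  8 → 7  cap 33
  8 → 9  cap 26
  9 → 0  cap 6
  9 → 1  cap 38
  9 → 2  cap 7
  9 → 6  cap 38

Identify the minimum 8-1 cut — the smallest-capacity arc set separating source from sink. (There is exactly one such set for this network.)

augment #1: 8→4→1 push 16
augment #2: 8→9→1 push 26
augment #3: 8→3→4→1 push 9
augment #4: 8→3→6→1 push 4
augment #5: 8→3→5→4→1 push 5
augment #6: 8→7→0→4→1 push 1
augment #7: 8→7→0→4→2→1 push 9
max flow = 70; residual-reachable set from 8 gives S-side
cut edges (S→T): {(7,0), (8,3), (8,4), (8,9)} total cap 70

Min-cut arcs: {(7,0), (8,3), (8,4), (8,9)} (total capacity 70)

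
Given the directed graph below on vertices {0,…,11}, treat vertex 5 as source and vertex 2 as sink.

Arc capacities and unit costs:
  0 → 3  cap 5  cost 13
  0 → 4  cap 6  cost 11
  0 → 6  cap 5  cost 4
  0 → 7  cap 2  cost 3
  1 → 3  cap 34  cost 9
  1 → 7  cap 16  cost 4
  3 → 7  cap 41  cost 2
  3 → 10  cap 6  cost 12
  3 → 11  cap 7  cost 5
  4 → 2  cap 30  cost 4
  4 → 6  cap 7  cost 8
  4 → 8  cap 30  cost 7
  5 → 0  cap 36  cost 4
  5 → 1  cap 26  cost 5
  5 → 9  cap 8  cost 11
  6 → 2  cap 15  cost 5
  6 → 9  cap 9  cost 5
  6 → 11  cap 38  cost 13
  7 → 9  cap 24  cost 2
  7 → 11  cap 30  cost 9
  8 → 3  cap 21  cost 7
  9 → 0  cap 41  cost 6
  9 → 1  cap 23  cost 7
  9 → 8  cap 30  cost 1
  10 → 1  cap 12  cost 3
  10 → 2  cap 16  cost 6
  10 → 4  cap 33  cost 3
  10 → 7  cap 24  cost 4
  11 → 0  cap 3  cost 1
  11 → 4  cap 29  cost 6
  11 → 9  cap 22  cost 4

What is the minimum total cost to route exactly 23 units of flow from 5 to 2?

shortest-cost path #1: 5→0→6→2 push 5 @ unit cost 13 (adds 65)
shortest-cost path #2: 5→0→4→2 push 6 @ unit cost 19 (adds 114)
shortest-cost path #3: 5→0→7→11→4→2 push 2 @ unit cost 26 (adds 52)
shortest-cost path #4: 5→1→7→11→4→2 push 10 @ unit cost 28 (adds 280)
total cost = 511

Minimum cost for 23 units: 511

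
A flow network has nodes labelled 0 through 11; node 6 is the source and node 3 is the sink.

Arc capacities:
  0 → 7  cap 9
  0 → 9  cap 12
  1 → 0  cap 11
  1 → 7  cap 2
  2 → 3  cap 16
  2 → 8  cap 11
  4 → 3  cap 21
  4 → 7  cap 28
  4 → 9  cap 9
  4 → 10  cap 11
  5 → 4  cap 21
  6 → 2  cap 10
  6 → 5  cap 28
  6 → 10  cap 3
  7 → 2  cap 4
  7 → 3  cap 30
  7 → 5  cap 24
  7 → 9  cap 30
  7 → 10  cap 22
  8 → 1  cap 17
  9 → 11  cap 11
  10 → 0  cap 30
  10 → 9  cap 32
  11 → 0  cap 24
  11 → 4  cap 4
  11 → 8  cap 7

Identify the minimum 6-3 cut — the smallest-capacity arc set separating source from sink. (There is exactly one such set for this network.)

Min-cut arcs: {(5,4), (6,2), (6,10)} (total capacity 34)

augment #1: 6→2→3 push 10
augment #2: 6→5→4→3 push 21
augment #3: 6→10→0→7→3 push 3
max flow = 34; residual-reachable set from 6 gives S-side
cut edges (S→T): {(5,4), (6,2), (6,10)} total cap 34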